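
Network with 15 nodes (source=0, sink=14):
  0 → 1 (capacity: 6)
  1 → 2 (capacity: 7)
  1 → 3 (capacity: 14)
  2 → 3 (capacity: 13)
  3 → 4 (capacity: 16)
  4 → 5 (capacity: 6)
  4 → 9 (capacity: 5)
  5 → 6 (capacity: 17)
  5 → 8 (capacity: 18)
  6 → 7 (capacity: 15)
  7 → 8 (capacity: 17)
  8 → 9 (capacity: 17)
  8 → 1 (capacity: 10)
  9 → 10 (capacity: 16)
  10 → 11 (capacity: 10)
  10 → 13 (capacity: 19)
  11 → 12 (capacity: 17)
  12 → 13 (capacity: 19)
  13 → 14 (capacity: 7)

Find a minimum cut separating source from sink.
Min cut value = 6, edges: (0,1)

Min cut value: 6
Partition: S = [0], T = [1, 2, 3, 4, 5, 6, 7, 8, 9, 10, 11, 12, 13, 14]
Cut edges: (0,1)

By max-flow min-cut theorem, max flow = min cut = 6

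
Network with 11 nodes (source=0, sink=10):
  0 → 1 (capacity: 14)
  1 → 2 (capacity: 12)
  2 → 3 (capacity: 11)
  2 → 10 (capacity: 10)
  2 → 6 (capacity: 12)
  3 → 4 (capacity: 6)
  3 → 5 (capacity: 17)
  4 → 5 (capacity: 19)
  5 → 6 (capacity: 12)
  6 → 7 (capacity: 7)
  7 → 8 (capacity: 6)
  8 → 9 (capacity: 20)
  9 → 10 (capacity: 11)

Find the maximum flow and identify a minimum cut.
Max flow = 12, Min cut edges: (1,2)

Maximum flow: 12
Minimum cut: (1,2)
Partition: S = [0, 1], T = [2, 3, 4, 5, 6, 7, 8, 9, 10]

Max-flow min-cut theorem verified: both equal 12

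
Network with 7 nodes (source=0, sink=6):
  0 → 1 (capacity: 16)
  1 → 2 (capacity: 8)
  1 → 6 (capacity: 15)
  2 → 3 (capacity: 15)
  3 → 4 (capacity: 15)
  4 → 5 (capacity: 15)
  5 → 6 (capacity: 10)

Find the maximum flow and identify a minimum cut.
Max flow = 16, Min cut edges: (0,1)

Maximum flow: 16
Minimum cut: (0,1)
Partition: S = [0], T = [1, 2, 3, 4, 5, 6]

Max-flow min-cut theorem verified: both equal 16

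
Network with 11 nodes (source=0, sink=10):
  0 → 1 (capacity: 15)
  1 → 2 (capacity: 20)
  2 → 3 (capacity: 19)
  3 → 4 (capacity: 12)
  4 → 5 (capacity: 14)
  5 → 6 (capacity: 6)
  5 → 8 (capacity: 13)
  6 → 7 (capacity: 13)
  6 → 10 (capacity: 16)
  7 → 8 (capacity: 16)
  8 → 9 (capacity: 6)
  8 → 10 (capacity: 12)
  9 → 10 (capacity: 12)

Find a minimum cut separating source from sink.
Min cut value = 12, edges: (3,4)

Min cut value: 12
Partition: S = [0, 1, 2, 3], T = [4, 5, 6, 7, 8, 9, 10]
Cut edges: (3,4)

By max-flow min-cut theorem, max flow = min cut = 12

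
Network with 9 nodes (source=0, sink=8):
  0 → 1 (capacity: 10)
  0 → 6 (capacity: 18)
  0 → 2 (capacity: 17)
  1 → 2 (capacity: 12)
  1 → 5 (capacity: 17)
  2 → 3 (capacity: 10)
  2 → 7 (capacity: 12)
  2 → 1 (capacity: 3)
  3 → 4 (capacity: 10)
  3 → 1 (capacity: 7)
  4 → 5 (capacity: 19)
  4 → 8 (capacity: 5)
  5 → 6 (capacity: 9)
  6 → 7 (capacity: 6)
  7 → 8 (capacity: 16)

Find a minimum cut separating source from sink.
Min cut value = 21, edges: (4,8), (7,8)

Min cut value: 21
Partition: S = [0, 1, 2, 3, 4, 5, 6, 7], T = [8]
Cut edges: (4,8), (7,8)

By max-flow min-cut theorem, max flow = min cut = 21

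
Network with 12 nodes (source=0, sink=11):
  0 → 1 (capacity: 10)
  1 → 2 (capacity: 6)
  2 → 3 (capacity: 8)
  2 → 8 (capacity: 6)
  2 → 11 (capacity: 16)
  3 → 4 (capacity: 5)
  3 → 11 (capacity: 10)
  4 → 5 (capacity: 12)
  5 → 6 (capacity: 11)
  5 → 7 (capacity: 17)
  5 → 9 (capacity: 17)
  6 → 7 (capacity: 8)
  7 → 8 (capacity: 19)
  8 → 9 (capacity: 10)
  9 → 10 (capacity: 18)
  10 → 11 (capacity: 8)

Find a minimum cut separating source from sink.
Min cut value = 6, edges: (1,2)

Min cut value: 6
Partition: S = [0, 1], T = [2, 3, 4, 5, 6, 7, 8, 9, 10, 11]
Cut edges: (1,2)

By max-flow min-cut theorem, max flow = min cut = 6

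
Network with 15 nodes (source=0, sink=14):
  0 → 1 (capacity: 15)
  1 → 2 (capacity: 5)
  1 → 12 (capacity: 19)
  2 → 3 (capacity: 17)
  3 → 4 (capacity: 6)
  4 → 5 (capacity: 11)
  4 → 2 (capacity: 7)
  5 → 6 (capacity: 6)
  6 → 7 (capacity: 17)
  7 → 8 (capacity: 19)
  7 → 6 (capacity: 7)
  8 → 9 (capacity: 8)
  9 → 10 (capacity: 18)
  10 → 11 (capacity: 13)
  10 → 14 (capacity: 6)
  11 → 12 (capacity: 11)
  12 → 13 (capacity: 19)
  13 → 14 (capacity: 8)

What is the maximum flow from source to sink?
Maximum flow = 13

Max flow: 13

Flow assignment:
  0 → 1: 13/15
  1 → 2: 5/5
  1 → 12: 8/19
  2 → 3: 5/17
  3 → 4: 5/6
  4 → 5: 5/11
  5 → 6: 5/6
  6 → 7: 5/17
  7 → 8: 5/19
  8 → 9: 5/8
  9 → 10: 5/18
  10 → 14: 5/6
  12 → 13: 8/19
  13 → 14: 8/8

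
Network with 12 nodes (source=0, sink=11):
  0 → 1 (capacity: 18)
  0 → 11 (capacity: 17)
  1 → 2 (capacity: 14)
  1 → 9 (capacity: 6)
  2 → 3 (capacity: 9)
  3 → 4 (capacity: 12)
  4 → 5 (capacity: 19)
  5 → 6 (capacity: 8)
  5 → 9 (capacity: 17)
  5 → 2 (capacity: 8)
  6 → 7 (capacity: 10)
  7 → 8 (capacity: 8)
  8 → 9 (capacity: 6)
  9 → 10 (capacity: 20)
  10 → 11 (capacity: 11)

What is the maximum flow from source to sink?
Maximum flow = 28

Max flow: 28

Flow assignment:
  0 → 1: 11/18
  0 → 11: 17/17
  1 → 2: 9/14
  1 → 9: 2/6
  2 → 3: 9/9
  3 → 4: 9/12
  4 → 5: 9/19
  5 → 9: 9/17
  9 → 10: 11/20
  10 → 11: 11/11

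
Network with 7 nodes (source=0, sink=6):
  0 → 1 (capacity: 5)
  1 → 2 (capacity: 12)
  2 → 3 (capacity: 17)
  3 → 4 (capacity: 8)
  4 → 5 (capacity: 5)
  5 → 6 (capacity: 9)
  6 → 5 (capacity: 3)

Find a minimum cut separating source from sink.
Min cut value = 5, edges: (4,5)

Min cut value: 5
Partition: S = [0, 1, 2, 3, 4], T = [5, 6]
Cut edges: (4,5)

By max-flow min-cut theorem, max flow = min cut = 5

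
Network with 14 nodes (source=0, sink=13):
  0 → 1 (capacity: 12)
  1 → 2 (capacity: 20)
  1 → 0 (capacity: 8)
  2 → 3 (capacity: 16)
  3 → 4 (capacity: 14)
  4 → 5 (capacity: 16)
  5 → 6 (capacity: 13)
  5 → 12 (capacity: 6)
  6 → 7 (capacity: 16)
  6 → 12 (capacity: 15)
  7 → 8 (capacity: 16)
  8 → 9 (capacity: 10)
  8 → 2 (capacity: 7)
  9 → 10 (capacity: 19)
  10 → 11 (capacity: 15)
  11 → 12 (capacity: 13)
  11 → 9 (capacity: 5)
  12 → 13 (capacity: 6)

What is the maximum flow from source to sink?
Maximum flow = 6

Max flow: 6

Flow assignment:
  0 → 1: 6/12
  1 → 2: 6/20
  2 → 3: 12/16
  3 → 4: 12/14
  4 → 5: 12/16
  5 → 6: 6/13
  5 → 12: 6/6
  6 → 7: 6/16
  7 → 8: 6/16
  8 → 2: 6/7
  12 → 13: 6/6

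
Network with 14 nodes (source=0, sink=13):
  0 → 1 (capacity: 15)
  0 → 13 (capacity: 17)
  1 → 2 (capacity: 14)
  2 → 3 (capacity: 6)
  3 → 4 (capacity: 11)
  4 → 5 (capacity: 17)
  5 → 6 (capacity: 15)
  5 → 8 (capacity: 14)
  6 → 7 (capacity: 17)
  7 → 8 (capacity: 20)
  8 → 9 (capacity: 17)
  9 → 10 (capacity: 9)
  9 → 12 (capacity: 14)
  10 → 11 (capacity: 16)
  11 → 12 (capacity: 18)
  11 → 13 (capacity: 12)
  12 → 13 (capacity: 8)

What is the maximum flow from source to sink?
Maximum flow = 23

Max flow: 23

Flow assignment:
  0 → 1: 6/15
  0 → 13: 17/17
  1 → 2: 6/14
  2 → 3: 6/6
  3 → 4: 6/11
  4 → 5: 6/17
  5 → 8: 6/14
  8 → 9: 6/17
  9 → 12: 6/14
  12 → 13: 6/8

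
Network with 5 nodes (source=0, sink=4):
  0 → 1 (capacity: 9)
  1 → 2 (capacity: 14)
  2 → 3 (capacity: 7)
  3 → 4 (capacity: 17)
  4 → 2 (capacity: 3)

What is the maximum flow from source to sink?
Maximum flow = 7

Max flow: 7

Flow assignment:
  0 → 1: 7/9
  1 → 2: 7/14
  2 → 3: 7/7
  3 → 4: 7/17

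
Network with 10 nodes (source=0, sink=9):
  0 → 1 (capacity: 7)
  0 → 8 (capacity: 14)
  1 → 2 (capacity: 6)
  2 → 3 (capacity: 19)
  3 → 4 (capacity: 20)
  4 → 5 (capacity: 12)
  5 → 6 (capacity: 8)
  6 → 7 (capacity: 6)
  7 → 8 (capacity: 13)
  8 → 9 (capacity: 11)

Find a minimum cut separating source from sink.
Min cut value = 11, edges: (8,9)

Min cut value: 11
Partition: S = [0, 1, 2, 3, 4, 5, 6, 7, 8], T = [9]
Cut edges: (8,9)

By max-flow min-cut theorem, max flow = min cut = 11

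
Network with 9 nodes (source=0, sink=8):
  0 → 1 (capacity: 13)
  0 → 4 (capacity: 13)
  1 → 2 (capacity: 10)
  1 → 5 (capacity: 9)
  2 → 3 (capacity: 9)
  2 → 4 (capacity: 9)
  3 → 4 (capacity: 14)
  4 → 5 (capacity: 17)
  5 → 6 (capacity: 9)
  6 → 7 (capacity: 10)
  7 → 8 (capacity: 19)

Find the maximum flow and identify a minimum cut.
Max flow = 9, Min cut edges: (5,6)

Maximum flow: 9
Minimum cut: (5,6)
Partition: S = [0, 1, 2, 3, 4, 5], T = [6, 7, 8]

Max-flow min-cut theorem verified: both equal 9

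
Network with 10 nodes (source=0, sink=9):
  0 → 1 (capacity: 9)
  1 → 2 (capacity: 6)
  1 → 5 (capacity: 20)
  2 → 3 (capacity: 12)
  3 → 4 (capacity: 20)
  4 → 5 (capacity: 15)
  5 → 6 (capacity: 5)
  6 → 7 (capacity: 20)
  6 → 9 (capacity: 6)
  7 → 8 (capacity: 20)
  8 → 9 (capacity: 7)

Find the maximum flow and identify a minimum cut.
Max flow = 5, Min cut edges: (5,6)

Maximum flow: 5
Minimum cut: (5,6)
Partition: S = [0, 1, 2, 3, 4, 5], T = [6, 7, 8, 9]

Max-flow min-cut theorem verified: both equal 5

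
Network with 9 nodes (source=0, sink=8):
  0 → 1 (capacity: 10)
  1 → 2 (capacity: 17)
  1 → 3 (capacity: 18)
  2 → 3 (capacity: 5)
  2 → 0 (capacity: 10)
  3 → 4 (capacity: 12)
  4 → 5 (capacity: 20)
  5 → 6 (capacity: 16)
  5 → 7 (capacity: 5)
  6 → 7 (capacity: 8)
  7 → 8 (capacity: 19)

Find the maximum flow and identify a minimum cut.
Max flow = 10, Min cut edges: (0,1)

Maximum flow: 10
Minimum cut: (0,1)
Partition: S = [0], T = [1, 2, 3, 4, 5, 6, 7, 8]

Max-flow min-cut theorem verified: both equal 10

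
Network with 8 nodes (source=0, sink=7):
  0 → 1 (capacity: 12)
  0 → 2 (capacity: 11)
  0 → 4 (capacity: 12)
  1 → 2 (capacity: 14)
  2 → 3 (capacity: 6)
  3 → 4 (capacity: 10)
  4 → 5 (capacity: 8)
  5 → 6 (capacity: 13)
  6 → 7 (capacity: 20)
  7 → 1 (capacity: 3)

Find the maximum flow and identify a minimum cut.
Max flow = 8, Min cut edges: (4,5)

Maximum flow: 8
Minimum cut: (4,5)
Partition: S = [0, 1, 2, 3, 4], T = [5, 6, 7]

Max-flow min-cut theorem verified: both equal 8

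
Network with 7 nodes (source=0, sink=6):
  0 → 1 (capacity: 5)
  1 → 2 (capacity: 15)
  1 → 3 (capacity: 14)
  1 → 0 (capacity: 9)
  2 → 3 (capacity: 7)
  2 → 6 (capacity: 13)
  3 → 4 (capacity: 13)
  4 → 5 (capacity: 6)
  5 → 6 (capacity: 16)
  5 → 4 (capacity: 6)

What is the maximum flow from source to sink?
Maximum flow = 5

Max flow: 5

Flow assignment:
  0 → 1: 5/5
  1 → 2: 5/15
  2 → 6: 5/13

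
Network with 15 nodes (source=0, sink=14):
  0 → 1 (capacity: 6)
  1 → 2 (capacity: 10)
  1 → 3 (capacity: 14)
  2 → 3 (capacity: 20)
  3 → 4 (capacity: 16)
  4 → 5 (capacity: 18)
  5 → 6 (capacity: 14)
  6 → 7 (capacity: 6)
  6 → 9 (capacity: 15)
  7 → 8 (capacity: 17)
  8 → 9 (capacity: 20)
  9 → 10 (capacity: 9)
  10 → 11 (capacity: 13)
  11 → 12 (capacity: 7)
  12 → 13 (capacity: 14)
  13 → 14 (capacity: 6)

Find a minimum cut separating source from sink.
Min cut value = 6, edges: (13,14)

Min cut value: 6
Partition: S = [0, 1, 2, 3, 4, 5, 6, 7, 8, 9, 10, 11, 12, 13], T = [14]
Cut edges: (13,14)

By max-flow min-cut theorem, max flow = min cut = 6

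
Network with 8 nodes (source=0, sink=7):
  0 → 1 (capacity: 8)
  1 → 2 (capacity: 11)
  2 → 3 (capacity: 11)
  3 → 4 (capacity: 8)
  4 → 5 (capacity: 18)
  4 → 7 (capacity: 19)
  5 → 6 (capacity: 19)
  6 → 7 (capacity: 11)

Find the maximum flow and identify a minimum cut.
Max flow = 8, Min cut edges: (3,4)

Maximum flow: 8
Minimum cut: (3,4)
Partition: S = [0, 1, 2, 3], T = [4, 5, 6, 7]

Max-flow min-cut theorem verified: both equal 8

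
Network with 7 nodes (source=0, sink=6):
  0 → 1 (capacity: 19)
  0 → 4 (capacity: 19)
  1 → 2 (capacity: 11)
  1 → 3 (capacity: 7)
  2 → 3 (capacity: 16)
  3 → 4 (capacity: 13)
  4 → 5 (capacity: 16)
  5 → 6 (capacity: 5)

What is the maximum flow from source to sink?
Maximum flow = 5

Max flow: 5

Flow assignment:
  0 → 1: 5/19
  1 → 2: 5/11
  2 → 3: 5/16
  3 → 4: 5/13
  4 → 5: 5/16
  5 → 6: 5/5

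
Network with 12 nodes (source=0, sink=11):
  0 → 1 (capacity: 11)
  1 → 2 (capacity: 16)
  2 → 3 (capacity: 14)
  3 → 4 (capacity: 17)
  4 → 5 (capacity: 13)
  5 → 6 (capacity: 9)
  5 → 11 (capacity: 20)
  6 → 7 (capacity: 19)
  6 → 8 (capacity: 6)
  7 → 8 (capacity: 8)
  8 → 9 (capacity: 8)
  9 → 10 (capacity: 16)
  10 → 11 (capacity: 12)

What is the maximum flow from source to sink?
Maximum flow = 11

Max flow: 11

Flow assignment:
  0 → 1: 11/11
  1 → 2: 11/16
  2 → 3: 11/14
  3 → 4: 11/17
  4 → 5: 11/13
  5 → 11: 11/20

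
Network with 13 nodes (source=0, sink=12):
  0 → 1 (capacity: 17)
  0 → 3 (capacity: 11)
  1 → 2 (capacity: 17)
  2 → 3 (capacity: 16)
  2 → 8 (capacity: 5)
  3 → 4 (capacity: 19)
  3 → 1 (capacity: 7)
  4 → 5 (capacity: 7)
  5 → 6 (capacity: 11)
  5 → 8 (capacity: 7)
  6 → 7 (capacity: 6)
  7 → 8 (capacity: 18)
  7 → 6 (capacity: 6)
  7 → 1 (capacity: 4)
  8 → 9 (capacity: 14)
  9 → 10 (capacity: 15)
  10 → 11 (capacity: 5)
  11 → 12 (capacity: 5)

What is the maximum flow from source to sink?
Maximum flow = 5

Max flow: 5

Flow assignment:
  0 → 1: 5/17
  1 → 2: 12/17
  2 → 3: 12/16
  3 → 4: 5/19
  3 → 1: 7/7
  4 → 5: 5/7
  5 → 8: 5/7
  8 → 9: 5/14
  9 → 10: 5/15
  10 → 11: 5/5
  11 → 12: 5/5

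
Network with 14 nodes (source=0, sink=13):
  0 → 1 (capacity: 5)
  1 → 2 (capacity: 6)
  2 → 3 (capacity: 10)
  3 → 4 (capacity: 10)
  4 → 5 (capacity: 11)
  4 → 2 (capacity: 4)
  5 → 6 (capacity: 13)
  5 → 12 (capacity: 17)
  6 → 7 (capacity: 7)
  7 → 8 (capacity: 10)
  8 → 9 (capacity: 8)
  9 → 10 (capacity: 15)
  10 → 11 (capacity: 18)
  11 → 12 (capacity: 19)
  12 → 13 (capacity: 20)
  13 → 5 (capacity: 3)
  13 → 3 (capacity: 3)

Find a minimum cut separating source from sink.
Min cut value = 5, edges: (0,1)

Min cut value: 5
Partition: S = [0], T = [1, 2, 3, 4, 5, 6, 7, 8, 9, 10, 11, 12, 13]
Cut edges: (0,1)

By max-flow min-cut theorem, max flow = min cut = 5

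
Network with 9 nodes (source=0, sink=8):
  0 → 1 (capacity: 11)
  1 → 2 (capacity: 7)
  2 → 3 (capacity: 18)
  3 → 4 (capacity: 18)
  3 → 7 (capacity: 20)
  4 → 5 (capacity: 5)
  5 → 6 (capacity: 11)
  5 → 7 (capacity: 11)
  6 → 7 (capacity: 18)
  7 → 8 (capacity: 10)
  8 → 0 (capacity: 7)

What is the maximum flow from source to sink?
Maximum flow = 7

Max flow: 7

Flow assignment:
  0 → 1: 7/11
  1 → 2: 7/7
  2 → 3: 7/18
  3 → 7: 7/20
  7 → 8: 7/10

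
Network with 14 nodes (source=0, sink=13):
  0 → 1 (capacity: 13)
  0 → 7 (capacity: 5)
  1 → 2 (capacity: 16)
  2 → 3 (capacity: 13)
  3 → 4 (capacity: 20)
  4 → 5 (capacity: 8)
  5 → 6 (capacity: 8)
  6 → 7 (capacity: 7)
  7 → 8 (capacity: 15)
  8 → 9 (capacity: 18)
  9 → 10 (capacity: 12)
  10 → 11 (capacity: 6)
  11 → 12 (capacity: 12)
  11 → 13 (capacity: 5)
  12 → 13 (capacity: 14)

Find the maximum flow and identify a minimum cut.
Max flow = 6, Min cut edges: (10,11)

Maximum flow: 6
Minimum cut: (10,11)
Partition: S = [0, 1, 2, 3, 4, 5, 6, 7, 8, 9, 10], T = [11, 12, 13]

Max-flow min-cut theorem verified: both equal 6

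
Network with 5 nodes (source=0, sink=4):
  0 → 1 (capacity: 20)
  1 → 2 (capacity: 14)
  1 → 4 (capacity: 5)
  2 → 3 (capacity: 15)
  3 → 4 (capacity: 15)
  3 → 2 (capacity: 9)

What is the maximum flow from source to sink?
Maximum flow = 19

Max flow: 19

Flow assignment:
  0 → 1: 19/20
  1 → 2: 14/14
  1 → 4: 5/5
  2 → 3: 14/15
  3 → 4: 14/15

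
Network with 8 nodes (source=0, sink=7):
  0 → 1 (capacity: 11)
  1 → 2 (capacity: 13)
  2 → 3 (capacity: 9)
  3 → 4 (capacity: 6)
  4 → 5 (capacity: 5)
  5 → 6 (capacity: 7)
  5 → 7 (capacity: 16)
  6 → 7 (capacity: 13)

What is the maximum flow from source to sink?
Maximum flow = 5

Max flow: 5

Flow assignment:
  0 → 1: 5/11
  1 → 2: 5/13
  2 → 3: 5/9
  3 → 4: 5/6
  4 → 5: 5/5
  5 → 7: 5/16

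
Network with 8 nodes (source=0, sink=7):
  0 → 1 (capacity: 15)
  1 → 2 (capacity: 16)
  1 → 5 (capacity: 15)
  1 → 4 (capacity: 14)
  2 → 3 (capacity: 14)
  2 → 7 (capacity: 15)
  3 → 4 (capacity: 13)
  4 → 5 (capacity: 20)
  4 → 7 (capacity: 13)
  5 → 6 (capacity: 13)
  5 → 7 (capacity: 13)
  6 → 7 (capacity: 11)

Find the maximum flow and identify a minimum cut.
Max flow = 15, Min cut edges: (0,1)

Maximum flow: 15
Minimum cut: (0,1)
Partition: S = [0], T = [1, 2, 3, 4, 5, 6, 7]

Max-flow min-cut theorem verified: both equal 15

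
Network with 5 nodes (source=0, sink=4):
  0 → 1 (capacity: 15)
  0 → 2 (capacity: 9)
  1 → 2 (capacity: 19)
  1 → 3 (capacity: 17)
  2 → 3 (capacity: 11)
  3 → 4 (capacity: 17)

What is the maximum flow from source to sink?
Maximum flow = 17

Max flow: 17

Flow assignment:
  0 → 1: 8/15
  0 → 2: 9/9
  1 → 3: 8/17
  2 → 3: 9/11
  3 → 4: 17/17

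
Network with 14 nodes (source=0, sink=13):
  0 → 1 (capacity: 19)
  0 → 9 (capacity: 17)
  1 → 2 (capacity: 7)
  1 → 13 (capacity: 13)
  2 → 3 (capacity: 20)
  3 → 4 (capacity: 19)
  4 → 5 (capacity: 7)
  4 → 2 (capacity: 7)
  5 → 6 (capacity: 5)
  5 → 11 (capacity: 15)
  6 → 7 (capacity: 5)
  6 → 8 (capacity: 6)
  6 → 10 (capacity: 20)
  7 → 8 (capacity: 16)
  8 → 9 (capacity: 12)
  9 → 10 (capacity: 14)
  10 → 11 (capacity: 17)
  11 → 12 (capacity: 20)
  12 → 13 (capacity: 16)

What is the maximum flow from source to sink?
Maximum flow = 29

Max flow: 29

Flow assignment:
  0 → 1: 19/19
  0 → 9: 10/17
  1 → 2: 6/7
  1 → 13: 13/13
  2 → 3: 6/20
  3 → 4: 6/19
  4 → 5: 6/7
  5 → 11: 6/15
  9 → 10: 10/14
  10 → 11: 10/17
  11 → 12: 16/20
  12 → 13: 16/16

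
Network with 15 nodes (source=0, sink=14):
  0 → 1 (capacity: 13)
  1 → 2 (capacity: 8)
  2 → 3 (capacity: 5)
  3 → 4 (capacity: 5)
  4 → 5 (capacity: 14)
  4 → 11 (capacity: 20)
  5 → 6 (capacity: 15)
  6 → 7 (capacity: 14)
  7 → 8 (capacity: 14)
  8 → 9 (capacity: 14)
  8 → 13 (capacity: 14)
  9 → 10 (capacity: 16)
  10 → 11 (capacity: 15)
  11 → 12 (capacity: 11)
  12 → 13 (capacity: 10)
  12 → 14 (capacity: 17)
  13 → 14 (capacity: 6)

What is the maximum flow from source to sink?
Maximum flow = 5

Max flow: 5

Flow assignment:
  0 → 1: 5/13
  1 → 2: 5/8
  2 → 3: 5/5
  3 → 4: 5/5
  4 → 11: 5/20
  11 → 12: 5/11
  12 → 14: 5/17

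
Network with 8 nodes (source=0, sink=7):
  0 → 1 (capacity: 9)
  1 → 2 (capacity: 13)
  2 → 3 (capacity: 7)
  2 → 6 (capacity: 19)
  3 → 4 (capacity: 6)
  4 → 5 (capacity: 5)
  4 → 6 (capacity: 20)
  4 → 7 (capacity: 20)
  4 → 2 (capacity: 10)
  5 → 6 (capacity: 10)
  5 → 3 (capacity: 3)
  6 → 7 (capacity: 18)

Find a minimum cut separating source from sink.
Min cut value = 9, edges: (0,1)

Min cut value: 9
Partition: S = [0], T = [1, 2, 3, 4, 5, 6, 7]
Cut edges: (0,1)

By max-flow min-cut theorem, max flow = min cut = 9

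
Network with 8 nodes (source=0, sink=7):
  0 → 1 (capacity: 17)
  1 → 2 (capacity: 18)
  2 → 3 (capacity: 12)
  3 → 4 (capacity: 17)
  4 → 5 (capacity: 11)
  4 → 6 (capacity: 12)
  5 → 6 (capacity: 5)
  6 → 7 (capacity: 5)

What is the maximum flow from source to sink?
Maximum flow = 5

Max flow: 5

Flow assignment:
  0 → 1: 5/17
  1 → 2: 5/18
  2 → 3: 5/12
  3 → 4: 5/17
  4 → 6: 5/12
  6 → 7: 5/5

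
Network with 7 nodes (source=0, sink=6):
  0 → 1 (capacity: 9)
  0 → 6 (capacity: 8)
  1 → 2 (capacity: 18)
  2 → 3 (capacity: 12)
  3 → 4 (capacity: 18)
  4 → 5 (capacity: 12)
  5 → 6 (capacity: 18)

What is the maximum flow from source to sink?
Maximum flow = 17

Max flow: 17

Flow assignment:
  0 → 1: 9/9
  0 → 6: 8/8
  1 → 2: 9/18
  2 → 3: 9/12
  3 → 4: 9/18
  4 → 5: 9/12
  5 → 6: 9/18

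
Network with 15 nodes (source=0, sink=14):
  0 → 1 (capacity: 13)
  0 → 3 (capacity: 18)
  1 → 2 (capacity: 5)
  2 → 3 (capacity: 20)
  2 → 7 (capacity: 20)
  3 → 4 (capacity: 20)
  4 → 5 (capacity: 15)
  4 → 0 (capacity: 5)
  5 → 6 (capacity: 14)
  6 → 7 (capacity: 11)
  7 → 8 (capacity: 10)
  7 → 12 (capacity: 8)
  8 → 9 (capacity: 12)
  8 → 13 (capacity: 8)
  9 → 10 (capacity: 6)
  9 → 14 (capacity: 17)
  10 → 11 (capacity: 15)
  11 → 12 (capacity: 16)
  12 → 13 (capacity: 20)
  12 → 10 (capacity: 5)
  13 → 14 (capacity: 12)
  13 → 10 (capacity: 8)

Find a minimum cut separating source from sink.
Min cut value = 16, edges: (1,2), (6,7)

Min cut value: 16
Partition: S = [0, 1, 3, 4, 5, 6], T = [2, 7, 8, 9, 10, 11, 12, 13, 14]
Cut edges: (1,2), (6,7)

By max-flow min-cut theorem, max flow = min cut = 16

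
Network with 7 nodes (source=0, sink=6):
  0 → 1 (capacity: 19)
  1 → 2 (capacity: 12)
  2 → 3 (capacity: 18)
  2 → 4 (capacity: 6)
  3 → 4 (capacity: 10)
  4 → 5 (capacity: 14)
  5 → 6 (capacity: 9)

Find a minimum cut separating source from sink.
Min cut value = 9, edges: (5,6)

Min cut value: 9
Partition: S = [0, 1, 2, 3, 4, 5], T = [6]
Cut edges: (5,6)

By max-flow min-cut theorem, max flow = min cut = 9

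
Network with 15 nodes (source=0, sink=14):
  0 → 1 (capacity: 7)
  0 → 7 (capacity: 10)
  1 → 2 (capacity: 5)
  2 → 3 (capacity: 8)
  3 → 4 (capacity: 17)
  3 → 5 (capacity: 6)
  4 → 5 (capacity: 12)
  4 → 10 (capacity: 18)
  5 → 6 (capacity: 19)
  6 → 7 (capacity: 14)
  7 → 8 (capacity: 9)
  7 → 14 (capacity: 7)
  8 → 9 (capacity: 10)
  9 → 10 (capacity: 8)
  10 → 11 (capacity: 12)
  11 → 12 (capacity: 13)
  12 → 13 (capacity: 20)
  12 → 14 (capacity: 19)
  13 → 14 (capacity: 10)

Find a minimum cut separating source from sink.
Min cut value = 15, edges: (0,7), (1,2)

Min cut value: 15
Partition: S = [0, 1], T = [2, 3, 4, 5, 6, 7, 8, 9, 10, 11, 12, 13, 14]
Cut edges: (0,7), (1,2)

By max-flow min-cut theorem, max flow = min cut = 15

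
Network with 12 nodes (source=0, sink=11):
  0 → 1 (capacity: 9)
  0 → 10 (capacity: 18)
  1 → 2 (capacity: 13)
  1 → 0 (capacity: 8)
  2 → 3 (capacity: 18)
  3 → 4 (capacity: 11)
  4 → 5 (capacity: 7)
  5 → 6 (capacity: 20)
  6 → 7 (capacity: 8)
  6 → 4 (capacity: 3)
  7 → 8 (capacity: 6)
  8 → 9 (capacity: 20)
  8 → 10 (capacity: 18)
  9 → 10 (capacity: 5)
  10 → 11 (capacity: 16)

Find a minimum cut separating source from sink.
Min cut value = 16, edges: (10,11)

Min cut value: 16
Partition: S = [0, 1, 2, 3, 4, 5, 6, 7, 8, 9, 10], T = [11]
Cut edges: (10,11)

By max-flow min-cut theorem, max flow = min cut = 16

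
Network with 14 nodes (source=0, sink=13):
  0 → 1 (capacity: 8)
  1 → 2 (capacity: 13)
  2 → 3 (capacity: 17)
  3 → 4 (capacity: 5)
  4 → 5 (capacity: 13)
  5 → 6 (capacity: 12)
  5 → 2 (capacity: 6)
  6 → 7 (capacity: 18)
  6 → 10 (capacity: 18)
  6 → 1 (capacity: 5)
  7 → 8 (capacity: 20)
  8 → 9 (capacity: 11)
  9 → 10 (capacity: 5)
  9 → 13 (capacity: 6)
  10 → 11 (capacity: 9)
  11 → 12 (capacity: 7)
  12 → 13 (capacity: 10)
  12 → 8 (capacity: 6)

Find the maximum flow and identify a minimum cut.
Max flow = 5, Min cut edges: (3,4)

Maximum flow: 5
Minimum cut: (3,4)
Partition: S = [0, 1, 2, 3], T = [4, 5, 6, 7, 8, 9, 10, 11, 12, 13]

Max-flow min-cut theorem verified: both equal 5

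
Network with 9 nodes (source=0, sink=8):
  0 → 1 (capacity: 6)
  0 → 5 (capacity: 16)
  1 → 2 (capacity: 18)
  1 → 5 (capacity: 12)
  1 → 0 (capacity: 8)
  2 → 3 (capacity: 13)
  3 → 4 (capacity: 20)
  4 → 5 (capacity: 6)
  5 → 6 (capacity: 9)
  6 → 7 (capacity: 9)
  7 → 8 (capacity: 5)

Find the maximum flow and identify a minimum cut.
Max flow = 5, Min cut edges: (7,8)

Maximum flow: 5
Minimum cut: (7,8)
Partition: S = [0, 1, 2, 3, 4, 5, 6, 7], T = [8]

Max-flow min-cut theorem verified: both equal 5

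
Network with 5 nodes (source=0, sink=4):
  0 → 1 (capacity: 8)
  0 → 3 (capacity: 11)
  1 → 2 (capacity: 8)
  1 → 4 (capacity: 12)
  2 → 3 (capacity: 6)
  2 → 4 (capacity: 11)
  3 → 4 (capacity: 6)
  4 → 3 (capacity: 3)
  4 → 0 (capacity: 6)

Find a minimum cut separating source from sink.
Min cut value = 14, edges: (0,1), (3,4)

Min cut value: 14
Partition: S = [0, 3], T = [1, 2, 4]
Cut edges: (0,1), (3,4)

By max-flow min-cut theorem, max flow = min cut = 14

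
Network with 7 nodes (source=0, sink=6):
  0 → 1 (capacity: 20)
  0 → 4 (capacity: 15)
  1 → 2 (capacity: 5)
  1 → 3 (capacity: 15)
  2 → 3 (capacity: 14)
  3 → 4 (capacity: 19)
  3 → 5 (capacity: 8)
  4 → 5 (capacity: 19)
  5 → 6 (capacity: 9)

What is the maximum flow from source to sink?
Maximum flow = 9

Max flow: 9

Flow assignment:
  0 → 1: 9/20
  1 → 2: 5/5
  1 → 3: 4/15
  2 → 3: 5/14
  3 → 4: 1/19
  3 → 5: 8/8
  4 → 5: 1/19
  5 → 6: 9/9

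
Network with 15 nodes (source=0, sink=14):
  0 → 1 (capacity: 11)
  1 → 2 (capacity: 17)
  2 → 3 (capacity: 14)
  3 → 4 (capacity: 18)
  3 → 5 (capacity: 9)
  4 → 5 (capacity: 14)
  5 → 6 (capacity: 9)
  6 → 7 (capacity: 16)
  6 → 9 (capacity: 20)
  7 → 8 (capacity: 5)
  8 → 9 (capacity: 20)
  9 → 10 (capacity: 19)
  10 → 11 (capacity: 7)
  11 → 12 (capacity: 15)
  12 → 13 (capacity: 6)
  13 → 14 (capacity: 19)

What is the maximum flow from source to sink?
Maximum flow = 6

Max flow: 6

Flow assignment:
  0 → 1: 6/11
  1 → 2: 6/17
  2 → 3: 6/14
  3 → 5: 6/9
  5 → 6: 6/9
  6 → 9: 6/20
  9 → 10: 6/19
  10 → 11: 6/7
  11 → 12: 6/15
  12 → 13: 6/6
  13 → 14: 6/19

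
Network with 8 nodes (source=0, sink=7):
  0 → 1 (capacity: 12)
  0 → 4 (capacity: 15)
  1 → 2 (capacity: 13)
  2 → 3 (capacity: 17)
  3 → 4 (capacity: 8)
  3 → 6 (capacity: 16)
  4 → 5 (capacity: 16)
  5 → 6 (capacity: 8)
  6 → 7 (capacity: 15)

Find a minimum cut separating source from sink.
Min cut value = 15, edges: (6,7)

Min cut value: 15
Partition: S = [0, 1, 2, 3, 4, 5, 6], T = [7]
Cut edges: (6,7)

By max-flow min-cut theorem, max flow = min cut = 15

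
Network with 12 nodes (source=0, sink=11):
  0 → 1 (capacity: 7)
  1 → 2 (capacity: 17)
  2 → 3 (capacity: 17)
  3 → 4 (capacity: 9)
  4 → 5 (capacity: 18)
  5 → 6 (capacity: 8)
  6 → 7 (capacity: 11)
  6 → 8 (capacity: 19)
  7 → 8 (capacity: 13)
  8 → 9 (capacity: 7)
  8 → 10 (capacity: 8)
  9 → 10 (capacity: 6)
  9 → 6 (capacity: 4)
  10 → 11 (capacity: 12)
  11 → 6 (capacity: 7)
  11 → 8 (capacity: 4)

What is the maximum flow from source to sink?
Maximum flow = 7

Max flow: 7

Flow assignment:
  0 → 1: 7/7
  1 → 2: 7/17
  2 → 3: 7/17
  3 → 4: 7/9
  4 → 5: 7/18
  5 → 6: 7/8
  6 → 8: 7/19
  8 → 10: 7/8
  10 → 11: 7/12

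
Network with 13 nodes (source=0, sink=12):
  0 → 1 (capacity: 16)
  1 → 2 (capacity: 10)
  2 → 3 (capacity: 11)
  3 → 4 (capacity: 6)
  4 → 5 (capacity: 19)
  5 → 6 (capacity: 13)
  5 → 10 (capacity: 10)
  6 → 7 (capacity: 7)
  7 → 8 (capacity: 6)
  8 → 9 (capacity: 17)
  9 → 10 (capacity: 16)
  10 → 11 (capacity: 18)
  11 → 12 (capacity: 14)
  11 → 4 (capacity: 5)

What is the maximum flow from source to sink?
Maximum flow = 6

Max flow: 6

Flow assignment:
  0 → 1: 6/16
  1 → 2: 6/10
  2 → 3: 6/11
  3 → 4: 6/6
  4 → 5: 6/19
  5 → 10: 6/10
  10 → 11: 6/18
  11 → 12: 6/14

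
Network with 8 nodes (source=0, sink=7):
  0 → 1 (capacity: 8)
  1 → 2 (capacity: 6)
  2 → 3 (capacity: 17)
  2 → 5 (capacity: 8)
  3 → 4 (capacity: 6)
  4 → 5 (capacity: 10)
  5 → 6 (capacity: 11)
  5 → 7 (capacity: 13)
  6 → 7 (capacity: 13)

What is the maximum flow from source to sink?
Maximum flow = 6

Max flow: 6

Flow assignment:
  0 → 1: 6/8
  1 → 2: 6/6
  2 → 5: 6/8
  5 → 7: 6/13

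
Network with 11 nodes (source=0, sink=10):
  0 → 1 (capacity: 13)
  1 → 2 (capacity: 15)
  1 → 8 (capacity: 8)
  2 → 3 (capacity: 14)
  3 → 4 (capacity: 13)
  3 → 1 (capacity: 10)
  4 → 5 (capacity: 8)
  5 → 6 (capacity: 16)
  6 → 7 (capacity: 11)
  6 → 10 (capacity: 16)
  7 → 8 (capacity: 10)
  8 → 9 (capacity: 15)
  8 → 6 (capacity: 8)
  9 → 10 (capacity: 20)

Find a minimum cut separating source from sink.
Min cut value = 13, edges: (0,1)

Min cut value: 13
Partition: S = [0], T = [1, 2, 3, 4, 5, 6, 7, 8, 9, 10]
Cut edges: (0,1)

By max-flow min-cut theorem, max flow = min cut = 13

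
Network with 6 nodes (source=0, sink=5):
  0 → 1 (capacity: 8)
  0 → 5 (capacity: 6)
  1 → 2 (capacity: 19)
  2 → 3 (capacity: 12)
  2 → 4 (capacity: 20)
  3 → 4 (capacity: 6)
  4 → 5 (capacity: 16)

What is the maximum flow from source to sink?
Maximum flow = 14

Max flow: 14

Flow assignment:
  0 → 1: 8/8
  0 → 5: 6/6
  1 → 2: 8/19
  2 → 4: 8/20
  4 → 5: 8/16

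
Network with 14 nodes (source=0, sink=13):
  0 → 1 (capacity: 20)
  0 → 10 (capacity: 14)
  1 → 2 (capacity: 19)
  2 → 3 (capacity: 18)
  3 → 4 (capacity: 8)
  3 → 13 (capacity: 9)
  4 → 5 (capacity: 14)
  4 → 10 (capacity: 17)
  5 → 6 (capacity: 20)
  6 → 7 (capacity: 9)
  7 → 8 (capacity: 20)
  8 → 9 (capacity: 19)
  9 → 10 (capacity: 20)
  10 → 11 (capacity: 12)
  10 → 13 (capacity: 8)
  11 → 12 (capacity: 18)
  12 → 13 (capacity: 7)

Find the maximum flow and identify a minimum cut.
Max flow = 24, Min cut edges: (3,13), (10,13), (12,13)

Maximum flow: 24
Minimum cut: (3,13), (10,13), (12,13)
Partition: S = [0, 1, 2, 3, 4, 5, 6, 7, 8, 9, 10, 11, 12], T = [13]

Max-flow min-cut theorem verified: both equal 24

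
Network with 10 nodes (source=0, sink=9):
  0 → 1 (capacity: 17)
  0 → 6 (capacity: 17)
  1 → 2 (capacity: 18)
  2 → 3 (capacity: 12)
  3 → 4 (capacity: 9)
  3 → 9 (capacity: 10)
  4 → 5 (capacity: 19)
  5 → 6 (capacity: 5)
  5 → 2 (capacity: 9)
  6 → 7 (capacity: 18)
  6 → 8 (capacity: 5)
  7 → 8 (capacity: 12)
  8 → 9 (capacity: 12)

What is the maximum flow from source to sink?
Maximum flow = 22

Max flow: 22

Flow assignment:
  0 → 1: 10/17
  0 → 6: 12/17
  1 → 2: 10/18
  2 → 3: 10/12
  3 → 9: 10/10
  6 → 7: 7/18
  6 → 8: 5/5
  7 → 8: 7/12
  8 → 9: 12/12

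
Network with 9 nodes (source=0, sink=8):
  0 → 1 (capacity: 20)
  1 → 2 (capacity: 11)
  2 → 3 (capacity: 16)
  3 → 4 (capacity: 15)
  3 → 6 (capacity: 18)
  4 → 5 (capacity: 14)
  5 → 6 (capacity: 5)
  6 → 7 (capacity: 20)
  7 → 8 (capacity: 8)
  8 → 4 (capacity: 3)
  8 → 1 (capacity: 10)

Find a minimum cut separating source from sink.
Min cut value = 8, edges: (7,8)

Min cut value: 8
Partition: S = [0, 1, 2, 3, 4, 5, 6, 7], T = [8]
Cut edges: (7,8)

By max-flow min-cut theorem, max flow = min cut = 8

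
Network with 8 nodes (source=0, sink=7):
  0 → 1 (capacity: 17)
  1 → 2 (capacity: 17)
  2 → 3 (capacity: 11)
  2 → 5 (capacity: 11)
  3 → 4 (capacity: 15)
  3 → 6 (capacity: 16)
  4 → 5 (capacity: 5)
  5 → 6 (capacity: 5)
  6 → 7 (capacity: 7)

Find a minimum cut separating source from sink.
Min cut value = 7, edges: (6,7)

Min cut value: 7
Partition: S = [0, 1, 2, 3, 4, 5, 6], T = [7]
Cut edges: (6,7)

By max-flow min-cut theorem, max flow = min cut = 7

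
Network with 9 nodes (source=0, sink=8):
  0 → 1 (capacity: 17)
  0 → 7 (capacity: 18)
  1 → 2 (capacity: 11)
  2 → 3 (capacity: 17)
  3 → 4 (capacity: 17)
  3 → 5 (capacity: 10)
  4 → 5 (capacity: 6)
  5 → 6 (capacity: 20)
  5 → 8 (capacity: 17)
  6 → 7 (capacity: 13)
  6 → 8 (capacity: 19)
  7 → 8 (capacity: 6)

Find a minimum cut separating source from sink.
Min cut value = 17, edges: (1,2), (7,8)

Min cut value: 17
Partition: S = [0, 1, 7], T = [2, 3, 4, 5, 6, 8]
Cut edges: (1,2), (7,8)

By max-flow min-cut theorem, max flow = min cut = 17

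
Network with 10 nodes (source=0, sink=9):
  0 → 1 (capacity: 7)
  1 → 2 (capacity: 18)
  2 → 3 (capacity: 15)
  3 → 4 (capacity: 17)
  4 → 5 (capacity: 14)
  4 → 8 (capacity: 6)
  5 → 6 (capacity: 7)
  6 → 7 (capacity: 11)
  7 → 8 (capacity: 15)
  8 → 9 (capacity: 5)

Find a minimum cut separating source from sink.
Min cut value = 5, edges: (8,9)

Min cut value: 5
Partition: S = [0, 1, 2, 3, 4, 5, 6, 7, 8], T = [9]
Cut edges: (8,9)

By max-flow min-cut theorem, max flow = min cut = 5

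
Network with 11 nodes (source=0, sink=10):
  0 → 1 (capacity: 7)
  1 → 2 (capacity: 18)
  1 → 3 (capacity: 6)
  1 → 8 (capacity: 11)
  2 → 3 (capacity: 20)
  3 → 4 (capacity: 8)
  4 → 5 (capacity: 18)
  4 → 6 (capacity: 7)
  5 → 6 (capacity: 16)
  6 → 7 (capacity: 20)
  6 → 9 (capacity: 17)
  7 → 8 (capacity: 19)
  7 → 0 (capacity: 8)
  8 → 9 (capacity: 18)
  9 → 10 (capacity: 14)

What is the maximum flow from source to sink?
Maximum flow = 7

Max flow: 7

Flow assignment:
  0 → 1: 7/7
  1 → 8: 7/11
  8 → 9: 7/18
  9 → 10: 7/14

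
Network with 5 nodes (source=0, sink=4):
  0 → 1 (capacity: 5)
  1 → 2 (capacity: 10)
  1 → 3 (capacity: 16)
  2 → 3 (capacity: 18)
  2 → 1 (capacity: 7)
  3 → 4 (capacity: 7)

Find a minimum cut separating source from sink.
Min cut value = 5, edges: (0,1)

Min cut value: 5
Partition: S = [0], T = [1, 2, 3, 4]
Cut edges: (0,1)

By max-flow min-cut theorem, max flow = min cut = 5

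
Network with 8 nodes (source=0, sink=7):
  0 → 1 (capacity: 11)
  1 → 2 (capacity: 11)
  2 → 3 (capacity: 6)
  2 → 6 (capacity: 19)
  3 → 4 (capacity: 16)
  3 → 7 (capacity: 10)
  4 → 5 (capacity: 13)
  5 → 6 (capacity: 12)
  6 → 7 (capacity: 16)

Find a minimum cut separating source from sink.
Min cut value = 11, edges: (1,2)

Min cut value: 11
Partition: S = [0, 1], T = [2, 3, 4, 5, 6, 7]
Cut edges: (1,2)

By max-flow min-cut theorem, max flow = min cut = 11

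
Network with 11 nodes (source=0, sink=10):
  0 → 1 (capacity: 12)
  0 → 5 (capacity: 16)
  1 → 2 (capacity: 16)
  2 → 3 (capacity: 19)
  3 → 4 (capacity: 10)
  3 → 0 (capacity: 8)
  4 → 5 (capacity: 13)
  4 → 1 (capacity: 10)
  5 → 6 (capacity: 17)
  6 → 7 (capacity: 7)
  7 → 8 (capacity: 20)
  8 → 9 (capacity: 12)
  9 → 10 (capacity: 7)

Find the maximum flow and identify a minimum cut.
Max flow = 7, Min cut edges: (9,10)

Maximum flow: 7
Minimum cut: (9,10)
Partition: S = [0, 1, 2, 3, 4, 5, 6, 7, 8, 9], T = [10]

Max-flow min-cut theorem verified: both equal 7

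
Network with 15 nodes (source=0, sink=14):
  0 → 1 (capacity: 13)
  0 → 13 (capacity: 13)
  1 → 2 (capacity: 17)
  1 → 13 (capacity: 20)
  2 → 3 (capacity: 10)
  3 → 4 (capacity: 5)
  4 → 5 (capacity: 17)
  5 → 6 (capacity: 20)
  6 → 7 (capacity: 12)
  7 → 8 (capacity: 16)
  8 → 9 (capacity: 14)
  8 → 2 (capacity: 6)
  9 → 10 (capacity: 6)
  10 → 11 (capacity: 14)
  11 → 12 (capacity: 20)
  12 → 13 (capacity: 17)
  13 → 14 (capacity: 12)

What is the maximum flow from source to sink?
Maximum flow = 12

Max flow: 12

Flow assignment:
  0 → 13: 12/13
  13 → 14: 12/12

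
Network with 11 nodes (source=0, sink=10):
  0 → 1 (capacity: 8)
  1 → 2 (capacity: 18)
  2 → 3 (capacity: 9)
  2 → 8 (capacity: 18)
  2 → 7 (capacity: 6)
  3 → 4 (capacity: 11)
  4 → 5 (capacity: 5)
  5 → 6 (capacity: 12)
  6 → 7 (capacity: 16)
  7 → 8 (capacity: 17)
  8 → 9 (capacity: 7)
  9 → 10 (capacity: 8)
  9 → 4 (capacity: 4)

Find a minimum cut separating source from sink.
Min cut value = 7, edges: (8,9)

Min cut value: 7
Partition: S = [0, 1, 2, 3, 4, 5, 6, 7, 8], T = [9, 10]
Cut edges: (8,9)

By max-flow min-cut theorem, max flow = min cut = 7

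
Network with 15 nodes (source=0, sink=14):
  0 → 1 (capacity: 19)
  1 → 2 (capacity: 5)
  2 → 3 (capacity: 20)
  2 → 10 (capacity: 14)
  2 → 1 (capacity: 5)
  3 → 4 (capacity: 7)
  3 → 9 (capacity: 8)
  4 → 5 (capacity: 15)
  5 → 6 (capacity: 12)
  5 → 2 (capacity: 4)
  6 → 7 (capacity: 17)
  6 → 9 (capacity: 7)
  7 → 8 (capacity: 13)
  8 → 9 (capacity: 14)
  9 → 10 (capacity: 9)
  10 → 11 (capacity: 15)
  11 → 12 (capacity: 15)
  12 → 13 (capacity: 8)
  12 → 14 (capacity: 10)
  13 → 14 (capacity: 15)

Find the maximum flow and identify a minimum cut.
Max flow = 5, Min cut edges: (1,2)

Maximum flow: 5
Minimum cut: (1,2)
Partition: S = [0, 1], T = [2, 3, 4, 5, 6, 7, 8, 9, 10, 11, 12, 13, 14]

Max-flow min-cut theorem verified: both equal 5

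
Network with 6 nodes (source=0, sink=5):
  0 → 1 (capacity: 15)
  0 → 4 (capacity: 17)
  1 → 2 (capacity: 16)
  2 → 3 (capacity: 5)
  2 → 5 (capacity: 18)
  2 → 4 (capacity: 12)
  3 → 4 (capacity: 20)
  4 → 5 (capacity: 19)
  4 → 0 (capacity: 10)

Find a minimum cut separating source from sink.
Min cut value = 32, edges: (0,1), (0,4)

Min cut value: 32
Partition: S = [0], T = [1, 2, 3, 4, 5]
Cut edges: (0,1), (0,4)

By max-flow min-cut theorem, max flow = min cut = 32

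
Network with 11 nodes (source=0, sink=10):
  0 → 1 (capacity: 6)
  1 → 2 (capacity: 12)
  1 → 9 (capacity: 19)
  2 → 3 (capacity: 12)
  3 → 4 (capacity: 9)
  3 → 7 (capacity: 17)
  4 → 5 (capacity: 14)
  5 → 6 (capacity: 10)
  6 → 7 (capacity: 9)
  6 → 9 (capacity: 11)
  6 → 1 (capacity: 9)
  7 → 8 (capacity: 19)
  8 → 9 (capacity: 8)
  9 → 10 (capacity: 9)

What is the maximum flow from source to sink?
Maximum flow = 6

Max flow: 6

Flow assignment:
  0 → 1: 6/6
  1 → 9: 6/19
  9 → 10: 6/9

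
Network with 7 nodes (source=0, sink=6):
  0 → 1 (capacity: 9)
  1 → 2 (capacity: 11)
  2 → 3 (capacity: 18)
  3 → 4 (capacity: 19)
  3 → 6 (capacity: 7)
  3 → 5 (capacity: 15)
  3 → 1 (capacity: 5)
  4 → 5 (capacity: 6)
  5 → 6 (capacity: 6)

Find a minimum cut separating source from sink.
Min cut value = 9, edges: (0,1)

Min cut value: 9
Partition: S = [0], T = [1, 2, 3, 4, 5, 6]
Cut edges: (0,1)

By max-flow min-cut theorem, max flow = min cut = 9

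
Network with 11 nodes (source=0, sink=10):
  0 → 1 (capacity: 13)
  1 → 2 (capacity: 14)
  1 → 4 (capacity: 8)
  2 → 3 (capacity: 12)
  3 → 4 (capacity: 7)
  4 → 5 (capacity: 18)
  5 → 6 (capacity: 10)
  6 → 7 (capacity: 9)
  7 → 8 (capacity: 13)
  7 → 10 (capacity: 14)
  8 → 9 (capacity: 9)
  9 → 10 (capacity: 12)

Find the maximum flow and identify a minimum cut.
Max flow = 9, Min cut edges: (6,7)

Maximum flow: 9
Minimum cut: (6,7)
Partition: S = [0, 1, 2, 3, 4, 5, 6], T = [7, 8, 9, 10]

Max-flow min-cut theorem verified: both equal 9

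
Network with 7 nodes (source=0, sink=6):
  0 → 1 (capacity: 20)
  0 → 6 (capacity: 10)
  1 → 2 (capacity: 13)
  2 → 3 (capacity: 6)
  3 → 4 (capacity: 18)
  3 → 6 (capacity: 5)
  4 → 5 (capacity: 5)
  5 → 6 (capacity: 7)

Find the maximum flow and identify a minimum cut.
Max flow = 16, Min cut edges: (0,6), (2,3)

Maximum flow: 16
Minimum cut: (0,6), (2,3)
Partition: S = [0, 1, 2], T = [3, 4, 5, 6]

Max-flow min-cut theorem verified: both equal 16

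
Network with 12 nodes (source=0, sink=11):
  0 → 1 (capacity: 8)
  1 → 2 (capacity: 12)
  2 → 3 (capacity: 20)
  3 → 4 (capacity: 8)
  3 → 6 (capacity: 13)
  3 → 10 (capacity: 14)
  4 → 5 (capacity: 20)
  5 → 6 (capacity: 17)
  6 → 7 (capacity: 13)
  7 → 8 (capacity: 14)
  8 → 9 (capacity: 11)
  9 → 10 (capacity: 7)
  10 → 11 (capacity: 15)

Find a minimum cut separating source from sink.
Min cut value = 8, edges: (0,1)

Min cut value: 8
Partition: S = [0], T = [1, 2, 3, 4, 5, 6, 7, 8, 9, 10, 11]
Cut edges: (0,1)

By max-flow min-cut theorem, max flow = min cut = 8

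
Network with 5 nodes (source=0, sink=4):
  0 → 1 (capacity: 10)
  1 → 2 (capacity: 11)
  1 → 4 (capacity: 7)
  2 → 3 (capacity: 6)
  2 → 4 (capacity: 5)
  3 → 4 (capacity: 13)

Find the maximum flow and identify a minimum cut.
Max flow = 10, Min cut edges: (0,1)

Maximum flow: 10
Minimum cut: (0,1)
Partition: S = [0], T = [1, 2, 3, 4]

Max-flow min-cut theorem verified: both equal 10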